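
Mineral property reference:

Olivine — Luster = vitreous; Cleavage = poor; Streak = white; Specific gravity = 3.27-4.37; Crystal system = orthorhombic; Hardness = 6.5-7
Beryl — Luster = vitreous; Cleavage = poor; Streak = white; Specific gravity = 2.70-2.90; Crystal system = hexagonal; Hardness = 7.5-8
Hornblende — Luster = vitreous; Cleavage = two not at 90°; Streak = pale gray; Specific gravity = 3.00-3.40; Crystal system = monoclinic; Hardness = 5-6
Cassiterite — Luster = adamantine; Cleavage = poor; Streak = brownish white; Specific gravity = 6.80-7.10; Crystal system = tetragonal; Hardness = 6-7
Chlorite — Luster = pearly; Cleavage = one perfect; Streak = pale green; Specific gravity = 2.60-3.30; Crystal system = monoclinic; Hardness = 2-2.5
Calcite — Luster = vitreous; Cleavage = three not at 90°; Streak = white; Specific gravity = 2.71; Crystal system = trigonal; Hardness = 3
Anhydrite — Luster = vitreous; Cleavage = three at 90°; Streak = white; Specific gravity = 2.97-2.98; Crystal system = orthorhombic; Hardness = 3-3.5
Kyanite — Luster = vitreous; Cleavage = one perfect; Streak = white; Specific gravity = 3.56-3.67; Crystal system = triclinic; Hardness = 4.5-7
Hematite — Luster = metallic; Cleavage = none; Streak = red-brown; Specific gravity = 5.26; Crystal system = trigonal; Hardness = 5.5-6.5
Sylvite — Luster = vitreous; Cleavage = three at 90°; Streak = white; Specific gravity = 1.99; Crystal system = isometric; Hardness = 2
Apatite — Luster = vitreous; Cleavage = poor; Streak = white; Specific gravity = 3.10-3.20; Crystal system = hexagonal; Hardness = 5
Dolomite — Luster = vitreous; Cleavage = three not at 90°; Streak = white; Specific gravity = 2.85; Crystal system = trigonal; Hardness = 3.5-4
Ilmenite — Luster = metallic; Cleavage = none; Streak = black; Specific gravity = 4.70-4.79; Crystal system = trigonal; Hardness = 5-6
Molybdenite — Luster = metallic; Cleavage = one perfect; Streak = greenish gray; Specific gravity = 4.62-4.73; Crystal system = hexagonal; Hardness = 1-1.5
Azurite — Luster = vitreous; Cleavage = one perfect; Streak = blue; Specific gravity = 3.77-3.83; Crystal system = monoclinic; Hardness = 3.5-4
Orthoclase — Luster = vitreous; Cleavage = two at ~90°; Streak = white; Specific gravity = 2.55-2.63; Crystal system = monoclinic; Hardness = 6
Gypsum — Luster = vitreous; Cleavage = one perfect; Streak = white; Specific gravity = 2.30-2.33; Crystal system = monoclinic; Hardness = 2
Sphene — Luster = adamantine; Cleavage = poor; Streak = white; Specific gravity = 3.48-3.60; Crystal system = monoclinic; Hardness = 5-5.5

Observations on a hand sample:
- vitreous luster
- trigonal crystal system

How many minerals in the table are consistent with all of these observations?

2

Vitreous luster excludes Cassiterite, Chlorite, Hematite, Ilmenite, Molybdenite, Sphene.
Trigonal crystal system — only Calcite, Dolomite remain.
Remaining candidates: Calcite, Dolomite.
That is 2 minerals.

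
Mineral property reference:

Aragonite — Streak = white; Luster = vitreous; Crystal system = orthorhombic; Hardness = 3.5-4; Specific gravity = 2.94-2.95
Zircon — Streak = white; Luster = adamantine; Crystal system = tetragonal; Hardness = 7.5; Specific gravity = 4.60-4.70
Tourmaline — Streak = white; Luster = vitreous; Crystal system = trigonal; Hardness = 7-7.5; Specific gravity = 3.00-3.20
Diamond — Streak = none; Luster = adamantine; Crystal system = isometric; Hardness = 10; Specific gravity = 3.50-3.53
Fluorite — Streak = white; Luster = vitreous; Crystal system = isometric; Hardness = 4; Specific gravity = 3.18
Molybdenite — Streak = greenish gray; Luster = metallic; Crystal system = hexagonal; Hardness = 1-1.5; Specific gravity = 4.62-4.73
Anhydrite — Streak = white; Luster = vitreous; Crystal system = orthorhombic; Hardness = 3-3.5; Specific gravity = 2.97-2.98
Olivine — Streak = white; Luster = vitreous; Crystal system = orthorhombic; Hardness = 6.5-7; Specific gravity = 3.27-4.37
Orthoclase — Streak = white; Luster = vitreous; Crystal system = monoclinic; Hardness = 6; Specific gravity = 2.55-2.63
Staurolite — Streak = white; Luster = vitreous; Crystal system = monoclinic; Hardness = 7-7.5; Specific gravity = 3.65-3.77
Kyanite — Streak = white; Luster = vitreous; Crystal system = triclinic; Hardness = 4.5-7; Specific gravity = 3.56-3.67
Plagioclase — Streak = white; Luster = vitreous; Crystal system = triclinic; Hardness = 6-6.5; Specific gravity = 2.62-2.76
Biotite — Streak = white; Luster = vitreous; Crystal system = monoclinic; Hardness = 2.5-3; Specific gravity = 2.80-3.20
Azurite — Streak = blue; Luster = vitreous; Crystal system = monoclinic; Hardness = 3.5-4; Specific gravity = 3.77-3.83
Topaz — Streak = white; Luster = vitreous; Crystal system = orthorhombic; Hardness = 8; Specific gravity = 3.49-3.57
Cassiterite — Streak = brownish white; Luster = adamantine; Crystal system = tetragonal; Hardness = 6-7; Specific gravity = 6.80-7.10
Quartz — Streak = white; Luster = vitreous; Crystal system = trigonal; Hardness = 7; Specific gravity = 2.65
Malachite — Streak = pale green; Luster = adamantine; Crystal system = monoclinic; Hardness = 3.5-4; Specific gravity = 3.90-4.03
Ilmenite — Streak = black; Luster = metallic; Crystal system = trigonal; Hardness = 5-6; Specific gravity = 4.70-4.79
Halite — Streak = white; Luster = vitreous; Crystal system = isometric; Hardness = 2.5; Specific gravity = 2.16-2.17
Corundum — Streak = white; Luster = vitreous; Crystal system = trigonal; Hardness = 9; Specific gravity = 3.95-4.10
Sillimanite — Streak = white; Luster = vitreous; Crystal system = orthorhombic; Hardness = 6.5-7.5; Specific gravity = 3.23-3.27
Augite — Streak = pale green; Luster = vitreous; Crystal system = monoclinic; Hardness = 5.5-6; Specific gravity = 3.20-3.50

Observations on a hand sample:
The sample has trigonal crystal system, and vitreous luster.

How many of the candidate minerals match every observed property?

3

Trigonal crystal system — only Tourmaline, Quartz, Ilmenite, Corundum remain.
Vitreous luster excludes Ilmenite.
Consistent with every observation: Corundum, Quartz, Tourmaline.
That is 3 minerals.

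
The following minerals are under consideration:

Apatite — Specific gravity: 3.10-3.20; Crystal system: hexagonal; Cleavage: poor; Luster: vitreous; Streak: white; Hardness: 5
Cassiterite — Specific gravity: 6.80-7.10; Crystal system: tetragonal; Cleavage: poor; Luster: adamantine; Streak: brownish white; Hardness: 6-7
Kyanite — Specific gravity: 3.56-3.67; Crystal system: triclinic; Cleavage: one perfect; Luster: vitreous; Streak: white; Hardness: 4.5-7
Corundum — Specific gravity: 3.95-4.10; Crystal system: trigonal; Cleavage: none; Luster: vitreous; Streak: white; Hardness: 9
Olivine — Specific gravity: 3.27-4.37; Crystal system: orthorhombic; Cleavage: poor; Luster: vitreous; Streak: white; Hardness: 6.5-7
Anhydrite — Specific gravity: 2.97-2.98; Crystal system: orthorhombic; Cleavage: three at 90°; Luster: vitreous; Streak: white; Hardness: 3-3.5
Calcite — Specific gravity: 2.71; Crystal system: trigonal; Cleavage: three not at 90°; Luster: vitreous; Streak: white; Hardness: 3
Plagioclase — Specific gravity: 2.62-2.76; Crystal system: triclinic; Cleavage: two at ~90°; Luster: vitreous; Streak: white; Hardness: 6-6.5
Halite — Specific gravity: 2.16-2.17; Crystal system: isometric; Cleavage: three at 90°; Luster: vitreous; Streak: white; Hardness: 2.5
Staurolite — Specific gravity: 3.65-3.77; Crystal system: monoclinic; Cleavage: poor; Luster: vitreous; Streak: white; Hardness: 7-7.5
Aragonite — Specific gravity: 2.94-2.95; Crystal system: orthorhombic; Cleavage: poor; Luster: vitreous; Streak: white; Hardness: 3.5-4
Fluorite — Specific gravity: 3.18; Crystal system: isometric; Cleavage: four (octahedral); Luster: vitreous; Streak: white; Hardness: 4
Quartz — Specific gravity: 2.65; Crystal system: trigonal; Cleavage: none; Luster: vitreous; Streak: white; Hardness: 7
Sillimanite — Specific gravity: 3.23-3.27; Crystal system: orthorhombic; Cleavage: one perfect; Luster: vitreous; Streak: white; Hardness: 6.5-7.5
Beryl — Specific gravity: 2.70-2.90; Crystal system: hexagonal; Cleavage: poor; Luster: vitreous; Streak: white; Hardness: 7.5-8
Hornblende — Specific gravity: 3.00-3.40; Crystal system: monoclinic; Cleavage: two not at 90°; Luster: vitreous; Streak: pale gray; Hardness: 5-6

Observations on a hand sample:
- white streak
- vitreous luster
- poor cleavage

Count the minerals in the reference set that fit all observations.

5

White streak rules out Cassiterite, Hornblende.
Vitreous luster: no further eliminations.
Poor cleavage: Apatite, Olivine, Staurolite, Aragonite, Beryl remain.
Remaining candidates: Apatite, Aragonite, Beryl, Olivine, Staurolite.
That is 5 minerals.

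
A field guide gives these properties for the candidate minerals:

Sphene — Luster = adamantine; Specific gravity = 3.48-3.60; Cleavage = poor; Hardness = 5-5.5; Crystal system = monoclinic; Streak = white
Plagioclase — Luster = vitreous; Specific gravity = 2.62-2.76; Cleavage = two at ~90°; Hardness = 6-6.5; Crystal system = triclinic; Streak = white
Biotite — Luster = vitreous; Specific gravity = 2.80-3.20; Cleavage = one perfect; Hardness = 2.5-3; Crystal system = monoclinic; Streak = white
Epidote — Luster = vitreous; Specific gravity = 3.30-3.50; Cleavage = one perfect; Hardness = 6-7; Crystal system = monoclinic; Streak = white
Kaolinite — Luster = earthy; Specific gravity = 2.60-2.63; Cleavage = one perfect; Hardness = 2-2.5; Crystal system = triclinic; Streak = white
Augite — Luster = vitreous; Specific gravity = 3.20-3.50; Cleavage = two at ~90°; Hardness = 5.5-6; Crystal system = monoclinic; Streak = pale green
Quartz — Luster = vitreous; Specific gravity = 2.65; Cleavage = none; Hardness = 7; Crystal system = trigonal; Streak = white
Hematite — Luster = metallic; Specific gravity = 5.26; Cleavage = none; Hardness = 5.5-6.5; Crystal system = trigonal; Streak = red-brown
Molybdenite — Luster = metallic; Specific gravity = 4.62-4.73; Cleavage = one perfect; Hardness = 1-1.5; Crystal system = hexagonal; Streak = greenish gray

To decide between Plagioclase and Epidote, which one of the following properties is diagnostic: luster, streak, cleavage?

cleavage

Luster: both vitreous — no difference.
Streak: both white — no difference.
Cleavage: Plagioclase two at ~90°, Epidote one perfect — different.
Only cleavage differs between Plagioclase and Epidote among the listed tests.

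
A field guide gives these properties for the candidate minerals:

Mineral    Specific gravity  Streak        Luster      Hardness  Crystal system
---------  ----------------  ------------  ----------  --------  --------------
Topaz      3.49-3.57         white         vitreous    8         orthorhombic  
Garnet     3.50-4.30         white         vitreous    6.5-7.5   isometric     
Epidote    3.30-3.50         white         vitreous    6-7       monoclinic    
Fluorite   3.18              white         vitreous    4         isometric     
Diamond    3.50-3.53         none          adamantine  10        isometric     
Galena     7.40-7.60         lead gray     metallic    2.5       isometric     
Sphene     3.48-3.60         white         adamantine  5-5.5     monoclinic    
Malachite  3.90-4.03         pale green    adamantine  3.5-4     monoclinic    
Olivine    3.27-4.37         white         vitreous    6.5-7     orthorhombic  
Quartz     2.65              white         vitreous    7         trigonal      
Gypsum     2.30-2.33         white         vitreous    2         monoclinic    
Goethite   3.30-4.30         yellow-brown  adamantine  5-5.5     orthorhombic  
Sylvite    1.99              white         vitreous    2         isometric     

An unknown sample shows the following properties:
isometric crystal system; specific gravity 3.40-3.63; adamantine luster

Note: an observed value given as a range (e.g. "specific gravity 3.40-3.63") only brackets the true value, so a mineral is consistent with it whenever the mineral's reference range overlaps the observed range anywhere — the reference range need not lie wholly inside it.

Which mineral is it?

Isometric crystal system — leaves Garnet, Fluorite, Diamond, Galena, Sylvite.
Specific gravity 3.40-3.63 — leaves Garnet, Diamond.
Adamantine luster is inconsistent with Garnet.
Only Diamond satisfies all observations.

Diamond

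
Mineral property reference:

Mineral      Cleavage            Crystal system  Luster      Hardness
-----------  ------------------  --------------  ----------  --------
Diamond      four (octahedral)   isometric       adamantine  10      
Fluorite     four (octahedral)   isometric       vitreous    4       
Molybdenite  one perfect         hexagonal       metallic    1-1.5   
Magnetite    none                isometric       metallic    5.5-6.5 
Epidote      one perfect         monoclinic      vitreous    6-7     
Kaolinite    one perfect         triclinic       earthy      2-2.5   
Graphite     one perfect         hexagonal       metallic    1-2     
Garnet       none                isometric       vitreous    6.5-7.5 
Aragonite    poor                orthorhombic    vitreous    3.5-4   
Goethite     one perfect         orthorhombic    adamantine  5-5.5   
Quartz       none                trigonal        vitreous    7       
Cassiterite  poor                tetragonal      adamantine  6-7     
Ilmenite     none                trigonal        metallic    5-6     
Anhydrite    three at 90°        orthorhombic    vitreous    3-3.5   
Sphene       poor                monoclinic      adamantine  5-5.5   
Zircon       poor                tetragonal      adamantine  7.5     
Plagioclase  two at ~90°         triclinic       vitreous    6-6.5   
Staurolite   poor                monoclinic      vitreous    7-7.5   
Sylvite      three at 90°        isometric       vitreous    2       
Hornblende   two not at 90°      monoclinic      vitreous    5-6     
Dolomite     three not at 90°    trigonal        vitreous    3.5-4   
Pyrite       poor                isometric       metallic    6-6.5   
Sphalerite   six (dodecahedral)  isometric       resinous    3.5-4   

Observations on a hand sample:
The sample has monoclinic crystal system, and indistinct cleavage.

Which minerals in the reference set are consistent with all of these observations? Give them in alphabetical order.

Sphene, Staurolite

Monoclinic crystal system: narrows the field to Epidote, Sphene, Staurolite, Hornblende.
Indistinct cleavage excludes Epidote, Hornblende.
Remaining candidates: Sphene, Staurolite.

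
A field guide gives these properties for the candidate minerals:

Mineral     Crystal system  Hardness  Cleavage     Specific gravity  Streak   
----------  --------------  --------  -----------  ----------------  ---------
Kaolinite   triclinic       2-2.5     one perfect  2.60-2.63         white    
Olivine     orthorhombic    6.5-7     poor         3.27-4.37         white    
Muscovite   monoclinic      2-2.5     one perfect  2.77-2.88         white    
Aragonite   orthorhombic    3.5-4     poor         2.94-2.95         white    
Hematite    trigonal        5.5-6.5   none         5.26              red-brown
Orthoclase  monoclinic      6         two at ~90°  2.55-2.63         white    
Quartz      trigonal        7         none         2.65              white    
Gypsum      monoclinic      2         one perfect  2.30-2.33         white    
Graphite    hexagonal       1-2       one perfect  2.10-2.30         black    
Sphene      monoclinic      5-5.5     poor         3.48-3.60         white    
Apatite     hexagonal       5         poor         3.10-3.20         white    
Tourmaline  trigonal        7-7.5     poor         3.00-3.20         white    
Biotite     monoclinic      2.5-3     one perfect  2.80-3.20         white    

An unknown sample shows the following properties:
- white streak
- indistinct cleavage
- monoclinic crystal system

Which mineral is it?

Sphene

White streak is inconsistent with Hematite, Graphite.
Indistinct cleavage: only Olivine, Aragonite, Sphene, Apatite, Tourmaline remain.
Monoclinic crystal system: Sphene remains.
Only Sphene satisfies all observations.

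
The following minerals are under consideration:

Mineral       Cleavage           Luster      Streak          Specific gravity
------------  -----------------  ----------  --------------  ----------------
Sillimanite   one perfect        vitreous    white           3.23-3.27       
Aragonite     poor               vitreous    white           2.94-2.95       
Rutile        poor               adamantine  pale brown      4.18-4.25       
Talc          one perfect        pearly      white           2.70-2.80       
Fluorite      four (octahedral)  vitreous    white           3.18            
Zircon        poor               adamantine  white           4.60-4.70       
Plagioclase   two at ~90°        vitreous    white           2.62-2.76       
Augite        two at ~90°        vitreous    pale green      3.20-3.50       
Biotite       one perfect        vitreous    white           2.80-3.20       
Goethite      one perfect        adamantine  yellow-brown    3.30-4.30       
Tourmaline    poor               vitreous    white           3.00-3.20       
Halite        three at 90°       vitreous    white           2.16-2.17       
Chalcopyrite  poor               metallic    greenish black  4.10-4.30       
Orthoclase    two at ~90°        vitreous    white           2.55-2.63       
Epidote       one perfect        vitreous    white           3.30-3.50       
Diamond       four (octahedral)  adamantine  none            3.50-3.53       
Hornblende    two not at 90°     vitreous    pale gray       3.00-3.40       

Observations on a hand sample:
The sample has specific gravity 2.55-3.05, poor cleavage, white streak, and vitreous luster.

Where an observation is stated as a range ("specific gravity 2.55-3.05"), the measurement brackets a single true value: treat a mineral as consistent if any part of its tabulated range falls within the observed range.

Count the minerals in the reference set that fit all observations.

Specific gravity 2.55-3.05 — Aragonite, Talc, Plagioclase, Biotite, Tourmaline, Orthoclase, Hornblende remain.
Poor cleavage — leaves Aragonite, Tourmaline.
White streak — all remaining candidates fit.
Vitreous luster — consistent with all remaining minerals.
Remaining candidates: Aragonite, Tourmaline.
That is 2 minerals.

2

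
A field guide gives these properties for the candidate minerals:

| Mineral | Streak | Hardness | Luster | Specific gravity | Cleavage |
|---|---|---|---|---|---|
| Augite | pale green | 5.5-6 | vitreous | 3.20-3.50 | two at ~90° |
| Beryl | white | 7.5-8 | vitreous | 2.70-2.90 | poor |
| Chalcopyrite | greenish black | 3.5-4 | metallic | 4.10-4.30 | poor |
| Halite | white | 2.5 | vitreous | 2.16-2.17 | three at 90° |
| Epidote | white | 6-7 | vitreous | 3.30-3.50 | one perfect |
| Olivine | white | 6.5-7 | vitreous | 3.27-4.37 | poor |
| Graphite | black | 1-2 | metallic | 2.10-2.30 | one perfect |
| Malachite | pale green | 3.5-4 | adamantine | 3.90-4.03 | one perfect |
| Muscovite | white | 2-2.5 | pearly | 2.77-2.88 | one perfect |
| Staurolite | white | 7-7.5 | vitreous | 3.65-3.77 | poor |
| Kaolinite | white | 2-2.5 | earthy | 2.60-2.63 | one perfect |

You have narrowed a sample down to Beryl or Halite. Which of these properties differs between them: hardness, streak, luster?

hardness

Hardness: Beryl 7.5-8, Halite 2.5 — these differ.
Streak: both white — same for both.
Luster: both vitreous — same for both.
Of the listed properties, hardness is the one that separates them.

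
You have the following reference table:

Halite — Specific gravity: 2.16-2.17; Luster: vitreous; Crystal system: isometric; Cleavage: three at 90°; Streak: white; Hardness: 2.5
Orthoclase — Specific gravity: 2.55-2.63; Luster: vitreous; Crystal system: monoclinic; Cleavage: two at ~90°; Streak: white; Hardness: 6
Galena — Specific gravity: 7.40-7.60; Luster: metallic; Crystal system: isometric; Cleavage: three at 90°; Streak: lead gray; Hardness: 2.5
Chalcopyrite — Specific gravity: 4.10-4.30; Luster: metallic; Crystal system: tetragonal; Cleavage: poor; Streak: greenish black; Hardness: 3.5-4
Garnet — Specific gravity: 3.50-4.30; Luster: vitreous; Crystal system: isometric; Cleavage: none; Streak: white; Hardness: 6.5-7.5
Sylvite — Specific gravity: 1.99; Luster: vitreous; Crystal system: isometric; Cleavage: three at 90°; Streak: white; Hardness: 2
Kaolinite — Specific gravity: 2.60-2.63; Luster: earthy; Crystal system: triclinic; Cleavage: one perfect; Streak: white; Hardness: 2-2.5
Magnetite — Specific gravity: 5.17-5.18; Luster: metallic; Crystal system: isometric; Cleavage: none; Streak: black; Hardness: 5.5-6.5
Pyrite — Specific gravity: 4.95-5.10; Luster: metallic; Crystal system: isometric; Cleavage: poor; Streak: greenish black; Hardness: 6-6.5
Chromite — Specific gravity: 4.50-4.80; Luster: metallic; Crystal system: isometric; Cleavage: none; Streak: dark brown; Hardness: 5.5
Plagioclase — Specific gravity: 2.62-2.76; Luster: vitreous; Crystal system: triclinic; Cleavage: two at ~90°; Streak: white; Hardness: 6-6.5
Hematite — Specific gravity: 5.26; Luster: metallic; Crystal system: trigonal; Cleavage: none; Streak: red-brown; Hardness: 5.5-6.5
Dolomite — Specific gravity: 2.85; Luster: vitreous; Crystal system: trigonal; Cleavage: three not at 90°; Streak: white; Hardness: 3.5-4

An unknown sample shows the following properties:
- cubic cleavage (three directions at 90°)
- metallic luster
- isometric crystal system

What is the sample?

Galena

Cubic cleavage (three directions at 90°): leaves Halite, Galena, Sylvite.
Metallic luster: Galena remains.
Isometric crystal system: consistent with all remaining minerals.
The only mineral consistent with every observation is Galena.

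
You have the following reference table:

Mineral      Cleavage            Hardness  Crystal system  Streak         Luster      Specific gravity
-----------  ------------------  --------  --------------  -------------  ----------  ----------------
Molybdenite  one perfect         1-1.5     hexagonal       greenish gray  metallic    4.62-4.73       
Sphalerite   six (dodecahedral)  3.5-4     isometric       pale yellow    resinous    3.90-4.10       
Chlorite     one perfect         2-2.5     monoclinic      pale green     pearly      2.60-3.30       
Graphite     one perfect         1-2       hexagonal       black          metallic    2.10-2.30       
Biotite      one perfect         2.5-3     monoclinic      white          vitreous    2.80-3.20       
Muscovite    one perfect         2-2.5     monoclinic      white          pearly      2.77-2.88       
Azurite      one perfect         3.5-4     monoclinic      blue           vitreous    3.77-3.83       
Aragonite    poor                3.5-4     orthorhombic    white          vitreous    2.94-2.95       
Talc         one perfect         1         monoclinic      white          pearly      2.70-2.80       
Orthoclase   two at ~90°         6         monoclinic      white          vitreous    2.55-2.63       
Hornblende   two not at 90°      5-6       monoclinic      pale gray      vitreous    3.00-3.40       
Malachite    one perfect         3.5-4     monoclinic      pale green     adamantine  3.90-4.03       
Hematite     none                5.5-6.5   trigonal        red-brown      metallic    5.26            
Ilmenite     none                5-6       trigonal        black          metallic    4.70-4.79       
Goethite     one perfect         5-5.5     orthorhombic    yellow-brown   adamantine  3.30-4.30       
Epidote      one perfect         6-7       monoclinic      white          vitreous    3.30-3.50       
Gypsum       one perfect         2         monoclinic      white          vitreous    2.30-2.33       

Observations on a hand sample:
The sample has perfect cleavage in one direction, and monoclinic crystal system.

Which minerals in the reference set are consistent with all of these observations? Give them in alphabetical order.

Azurite, Biotite, Chlorite, Epidote, Gypsum, Malachite, Muscovite, Talc

Perfect cleavage in one direction is inconsistent with Sphalerite, Aragonite, Orthoclase, Hornblende, Hematite, Ilmenite.
Monoclinic crystal system excludes Molybdenite, Graphite, Goethite.
Remaining candidates: Azurite, Biotite, Chlorite, Epidote, Gypsum, Malachite, Muscovite, Talc.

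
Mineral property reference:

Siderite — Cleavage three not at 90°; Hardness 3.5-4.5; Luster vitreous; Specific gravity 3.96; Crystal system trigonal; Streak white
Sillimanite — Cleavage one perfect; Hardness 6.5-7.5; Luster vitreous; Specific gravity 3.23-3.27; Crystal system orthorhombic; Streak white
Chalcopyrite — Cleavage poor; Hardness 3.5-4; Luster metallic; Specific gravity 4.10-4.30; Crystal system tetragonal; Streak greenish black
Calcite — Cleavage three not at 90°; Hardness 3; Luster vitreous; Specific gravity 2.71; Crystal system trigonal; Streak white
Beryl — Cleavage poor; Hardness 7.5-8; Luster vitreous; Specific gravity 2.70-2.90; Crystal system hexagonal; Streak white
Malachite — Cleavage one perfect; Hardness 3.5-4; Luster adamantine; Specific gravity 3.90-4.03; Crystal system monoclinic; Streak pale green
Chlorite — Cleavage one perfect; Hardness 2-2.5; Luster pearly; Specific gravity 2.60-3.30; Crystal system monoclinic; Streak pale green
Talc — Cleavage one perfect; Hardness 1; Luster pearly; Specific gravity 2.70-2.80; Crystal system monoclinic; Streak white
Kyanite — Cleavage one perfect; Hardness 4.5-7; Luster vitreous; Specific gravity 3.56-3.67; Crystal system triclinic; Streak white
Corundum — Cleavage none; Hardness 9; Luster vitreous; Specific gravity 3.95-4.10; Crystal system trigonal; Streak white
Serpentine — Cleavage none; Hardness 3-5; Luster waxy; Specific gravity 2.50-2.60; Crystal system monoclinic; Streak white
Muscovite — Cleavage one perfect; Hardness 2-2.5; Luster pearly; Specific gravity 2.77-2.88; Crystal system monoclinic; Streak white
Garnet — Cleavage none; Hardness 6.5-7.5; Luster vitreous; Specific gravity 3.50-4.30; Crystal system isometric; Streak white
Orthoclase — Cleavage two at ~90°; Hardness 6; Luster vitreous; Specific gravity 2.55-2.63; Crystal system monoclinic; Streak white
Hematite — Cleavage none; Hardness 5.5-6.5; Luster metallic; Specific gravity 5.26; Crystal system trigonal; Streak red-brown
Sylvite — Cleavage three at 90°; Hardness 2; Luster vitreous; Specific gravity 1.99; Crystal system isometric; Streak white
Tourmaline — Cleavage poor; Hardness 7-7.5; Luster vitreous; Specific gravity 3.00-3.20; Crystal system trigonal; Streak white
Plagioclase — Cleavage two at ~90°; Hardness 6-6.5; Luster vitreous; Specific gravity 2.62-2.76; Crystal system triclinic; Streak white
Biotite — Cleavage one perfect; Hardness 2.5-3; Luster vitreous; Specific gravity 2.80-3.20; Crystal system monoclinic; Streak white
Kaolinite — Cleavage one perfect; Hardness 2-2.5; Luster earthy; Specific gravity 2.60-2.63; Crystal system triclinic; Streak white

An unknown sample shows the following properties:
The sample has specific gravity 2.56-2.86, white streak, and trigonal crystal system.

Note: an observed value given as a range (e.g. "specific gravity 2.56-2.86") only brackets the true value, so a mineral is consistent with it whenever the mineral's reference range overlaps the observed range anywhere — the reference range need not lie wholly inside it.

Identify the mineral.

Calcite

Specific gravity 2.56-2.86 — leaves Calcite, Beryl, Chlorite, Talc, Serpentine, Muscovite, Orthoclase, Plagioclase, Biotite, Kaolinite.
White streak rules out Chlorite.
Trigonal crystal system — leaves Calcite.
Calcite is the sole remaining match.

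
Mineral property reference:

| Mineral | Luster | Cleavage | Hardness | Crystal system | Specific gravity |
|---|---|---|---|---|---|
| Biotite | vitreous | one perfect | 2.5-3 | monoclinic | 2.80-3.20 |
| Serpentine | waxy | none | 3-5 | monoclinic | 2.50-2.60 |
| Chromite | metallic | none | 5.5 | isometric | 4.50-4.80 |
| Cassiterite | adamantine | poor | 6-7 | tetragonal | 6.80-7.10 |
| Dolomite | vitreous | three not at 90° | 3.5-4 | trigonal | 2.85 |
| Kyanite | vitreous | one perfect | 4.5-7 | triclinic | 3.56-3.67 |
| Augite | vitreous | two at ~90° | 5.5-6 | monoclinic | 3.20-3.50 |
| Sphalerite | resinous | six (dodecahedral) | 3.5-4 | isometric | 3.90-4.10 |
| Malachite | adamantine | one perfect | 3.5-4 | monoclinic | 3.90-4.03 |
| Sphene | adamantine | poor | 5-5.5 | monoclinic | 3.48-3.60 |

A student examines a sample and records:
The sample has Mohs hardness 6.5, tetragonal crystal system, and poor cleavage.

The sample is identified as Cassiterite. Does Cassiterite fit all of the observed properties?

Consistent

Mohs hardness 6.5 — fits Cassiterite (hardness 6-7).
Tetragonal crystal system — fits Cassiterite (tetragonal system).
Poor cleavage — fits Cassiterite (cleavage poor).
All observations are consistent with the tabulated values for Cassiterite.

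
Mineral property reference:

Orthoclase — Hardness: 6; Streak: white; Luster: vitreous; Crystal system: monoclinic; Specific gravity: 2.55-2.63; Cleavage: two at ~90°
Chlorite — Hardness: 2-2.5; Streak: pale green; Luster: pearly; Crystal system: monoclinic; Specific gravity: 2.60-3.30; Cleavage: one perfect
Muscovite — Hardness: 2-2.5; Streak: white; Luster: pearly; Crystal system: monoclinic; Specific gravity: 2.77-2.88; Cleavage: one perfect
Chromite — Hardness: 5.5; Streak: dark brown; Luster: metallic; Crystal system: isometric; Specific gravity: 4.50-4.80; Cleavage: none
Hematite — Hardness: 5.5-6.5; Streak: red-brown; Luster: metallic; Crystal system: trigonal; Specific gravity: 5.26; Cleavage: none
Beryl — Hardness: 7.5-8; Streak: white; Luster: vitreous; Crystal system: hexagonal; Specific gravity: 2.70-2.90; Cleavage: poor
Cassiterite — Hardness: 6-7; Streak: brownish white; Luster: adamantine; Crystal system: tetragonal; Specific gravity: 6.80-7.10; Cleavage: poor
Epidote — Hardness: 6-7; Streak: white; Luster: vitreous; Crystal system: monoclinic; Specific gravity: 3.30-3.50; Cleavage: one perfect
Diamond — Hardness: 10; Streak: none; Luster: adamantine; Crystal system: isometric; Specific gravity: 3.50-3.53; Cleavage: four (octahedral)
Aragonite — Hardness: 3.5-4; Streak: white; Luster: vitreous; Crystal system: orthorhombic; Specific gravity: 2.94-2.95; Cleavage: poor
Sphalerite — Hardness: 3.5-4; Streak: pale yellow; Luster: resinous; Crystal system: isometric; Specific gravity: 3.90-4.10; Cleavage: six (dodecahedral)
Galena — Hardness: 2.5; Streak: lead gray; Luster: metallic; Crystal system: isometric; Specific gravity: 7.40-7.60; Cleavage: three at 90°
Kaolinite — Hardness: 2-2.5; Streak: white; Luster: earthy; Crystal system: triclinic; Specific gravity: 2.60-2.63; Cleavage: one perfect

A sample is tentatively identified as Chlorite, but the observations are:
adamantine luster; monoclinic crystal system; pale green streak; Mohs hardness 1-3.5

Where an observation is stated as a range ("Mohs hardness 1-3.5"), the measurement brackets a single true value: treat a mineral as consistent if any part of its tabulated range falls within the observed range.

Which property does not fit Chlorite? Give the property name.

luster

Adamantine luster: Chlorite has pearly luster — outside the reference range.
Monoclinic crystal system: Chlorite has monoclinic system — within range.
Pale green streak: Chlorite has pale green streak — within range.
Mohs hardness 1-3.5: Chlorite has hardness 2-2.5 — within range.
The luster is the one property that does not fit.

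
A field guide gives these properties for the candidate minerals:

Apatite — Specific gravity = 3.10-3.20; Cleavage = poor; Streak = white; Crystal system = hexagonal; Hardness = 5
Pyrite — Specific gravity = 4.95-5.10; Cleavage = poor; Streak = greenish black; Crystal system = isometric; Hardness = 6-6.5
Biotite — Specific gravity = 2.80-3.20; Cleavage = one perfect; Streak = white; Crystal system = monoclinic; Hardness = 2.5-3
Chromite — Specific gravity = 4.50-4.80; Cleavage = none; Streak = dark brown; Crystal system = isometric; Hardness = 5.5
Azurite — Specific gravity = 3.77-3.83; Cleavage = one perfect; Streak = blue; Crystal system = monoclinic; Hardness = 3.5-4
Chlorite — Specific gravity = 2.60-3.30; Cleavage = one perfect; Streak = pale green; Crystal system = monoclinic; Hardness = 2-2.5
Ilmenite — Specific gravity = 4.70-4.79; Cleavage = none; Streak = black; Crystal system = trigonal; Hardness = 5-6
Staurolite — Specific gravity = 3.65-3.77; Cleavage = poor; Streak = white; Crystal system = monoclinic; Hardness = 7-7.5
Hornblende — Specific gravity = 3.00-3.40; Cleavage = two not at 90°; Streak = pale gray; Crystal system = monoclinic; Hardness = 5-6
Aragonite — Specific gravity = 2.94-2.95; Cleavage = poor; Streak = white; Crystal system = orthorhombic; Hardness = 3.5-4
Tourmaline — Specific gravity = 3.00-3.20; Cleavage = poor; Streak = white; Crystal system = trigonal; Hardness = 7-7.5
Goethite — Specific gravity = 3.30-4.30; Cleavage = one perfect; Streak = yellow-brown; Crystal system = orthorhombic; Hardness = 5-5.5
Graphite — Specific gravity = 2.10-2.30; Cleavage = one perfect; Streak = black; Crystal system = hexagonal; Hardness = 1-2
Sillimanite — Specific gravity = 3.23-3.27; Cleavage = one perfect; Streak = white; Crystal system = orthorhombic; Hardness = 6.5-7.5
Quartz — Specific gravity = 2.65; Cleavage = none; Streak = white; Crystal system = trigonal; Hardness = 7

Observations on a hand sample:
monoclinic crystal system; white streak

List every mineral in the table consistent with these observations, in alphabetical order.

Biotite, Staurolite

Monoclinic crystal system: Biotite, Azurite, Chlorite, Staurolite, Hornblende remain.
White streak: narrows the field to Biotite, Staurolite.
Consistent with every observation: Biotite, Staurolite.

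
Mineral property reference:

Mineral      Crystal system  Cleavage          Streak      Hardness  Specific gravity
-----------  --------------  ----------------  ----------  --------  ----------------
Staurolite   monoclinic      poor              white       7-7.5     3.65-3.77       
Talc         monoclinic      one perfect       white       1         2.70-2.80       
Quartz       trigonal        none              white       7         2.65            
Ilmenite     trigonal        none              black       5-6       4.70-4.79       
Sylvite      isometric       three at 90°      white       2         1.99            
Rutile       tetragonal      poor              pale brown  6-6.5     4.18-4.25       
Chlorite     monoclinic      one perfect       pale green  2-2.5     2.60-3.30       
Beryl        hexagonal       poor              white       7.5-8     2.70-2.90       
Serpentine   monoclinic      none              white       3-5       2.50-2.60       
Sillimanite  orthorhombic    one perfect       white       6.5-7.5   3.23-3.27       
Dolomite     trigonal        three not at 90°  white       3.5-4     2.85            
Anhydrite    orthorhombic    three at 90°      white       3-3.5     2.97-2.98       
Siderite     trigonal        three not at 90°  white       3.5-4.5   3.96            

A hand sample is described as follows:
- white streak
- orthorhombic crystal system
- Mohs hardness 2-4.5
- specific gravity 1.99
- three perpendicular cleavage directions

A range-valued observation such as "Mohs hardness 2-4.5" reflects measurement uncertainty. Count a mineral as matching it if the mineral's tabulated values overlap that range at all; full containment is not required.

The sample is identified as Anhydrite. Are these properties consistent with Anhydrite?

Inconsistent

White streak — consistent with Anhydrite (white streak).
Orthorhombic crystal system — consistent with Anhydrite (orthorhombic system).
Mohs hardness 2-4.5 — consistent with Anhydrite (hardness 3-3.5).
Specific gravity 1.99 — Anhydrite has SG 2.97-2.98; a mismatch.
Three perpendicular cleavage directions — consistent with Anhydrite (cleavage three at 90°).
Specific gravity alone is enough to reject Anhydrite.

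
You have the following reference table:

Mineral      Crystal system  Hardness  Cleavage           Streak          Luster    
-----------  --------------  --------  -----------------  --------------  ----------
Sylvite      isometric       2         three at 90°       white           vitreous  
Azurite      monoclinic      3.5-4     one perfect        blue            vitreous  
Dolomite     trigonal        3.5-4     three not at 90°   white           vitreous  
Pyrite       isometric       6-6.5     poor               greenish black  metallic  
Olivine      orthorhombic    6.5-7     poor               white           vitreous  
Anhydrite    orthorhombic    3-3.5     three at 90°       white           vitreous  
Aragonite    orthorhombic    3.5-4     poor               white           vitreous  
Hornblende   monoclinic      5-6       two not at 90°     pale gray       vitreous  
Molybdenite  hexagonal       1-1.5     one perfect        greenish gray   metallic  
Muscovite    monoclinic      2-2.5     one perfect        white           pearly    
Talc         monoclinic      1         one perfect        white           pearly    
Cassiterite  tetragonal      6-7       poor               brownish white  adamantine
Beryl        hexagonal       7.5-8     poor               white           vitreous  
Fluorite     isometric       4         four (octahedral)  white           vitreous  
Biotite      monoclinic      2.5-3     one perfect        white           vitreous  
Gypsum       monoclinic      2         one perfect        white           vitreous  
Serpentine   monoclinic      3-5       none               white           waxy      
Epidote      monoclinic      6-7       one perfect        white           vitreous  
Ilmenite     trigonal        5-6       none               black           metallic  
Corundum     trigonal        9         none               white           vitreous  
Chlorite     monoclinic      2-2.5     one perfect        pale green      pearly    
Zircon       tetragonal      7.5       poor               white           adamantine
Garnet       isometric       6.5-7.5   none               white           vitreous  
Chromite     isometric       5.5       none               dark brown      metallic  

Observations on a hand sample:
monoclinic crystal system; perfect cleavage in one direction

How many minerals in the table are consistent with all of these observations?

Monoclinic crystal system: leaves Azurite, Hornblende, Muscovite, Talc, Biotite, Gypsum, Serpentine, Epidote, Chlorite.
Perfect cleavage in one direction eliminates Hornblende, Serpentine.
The minerals that satisfy all observations are Azurite, Biotite, Chlorite, Epidote, Gypsum, Muscovite, Talc.
That is 7 minerals.

7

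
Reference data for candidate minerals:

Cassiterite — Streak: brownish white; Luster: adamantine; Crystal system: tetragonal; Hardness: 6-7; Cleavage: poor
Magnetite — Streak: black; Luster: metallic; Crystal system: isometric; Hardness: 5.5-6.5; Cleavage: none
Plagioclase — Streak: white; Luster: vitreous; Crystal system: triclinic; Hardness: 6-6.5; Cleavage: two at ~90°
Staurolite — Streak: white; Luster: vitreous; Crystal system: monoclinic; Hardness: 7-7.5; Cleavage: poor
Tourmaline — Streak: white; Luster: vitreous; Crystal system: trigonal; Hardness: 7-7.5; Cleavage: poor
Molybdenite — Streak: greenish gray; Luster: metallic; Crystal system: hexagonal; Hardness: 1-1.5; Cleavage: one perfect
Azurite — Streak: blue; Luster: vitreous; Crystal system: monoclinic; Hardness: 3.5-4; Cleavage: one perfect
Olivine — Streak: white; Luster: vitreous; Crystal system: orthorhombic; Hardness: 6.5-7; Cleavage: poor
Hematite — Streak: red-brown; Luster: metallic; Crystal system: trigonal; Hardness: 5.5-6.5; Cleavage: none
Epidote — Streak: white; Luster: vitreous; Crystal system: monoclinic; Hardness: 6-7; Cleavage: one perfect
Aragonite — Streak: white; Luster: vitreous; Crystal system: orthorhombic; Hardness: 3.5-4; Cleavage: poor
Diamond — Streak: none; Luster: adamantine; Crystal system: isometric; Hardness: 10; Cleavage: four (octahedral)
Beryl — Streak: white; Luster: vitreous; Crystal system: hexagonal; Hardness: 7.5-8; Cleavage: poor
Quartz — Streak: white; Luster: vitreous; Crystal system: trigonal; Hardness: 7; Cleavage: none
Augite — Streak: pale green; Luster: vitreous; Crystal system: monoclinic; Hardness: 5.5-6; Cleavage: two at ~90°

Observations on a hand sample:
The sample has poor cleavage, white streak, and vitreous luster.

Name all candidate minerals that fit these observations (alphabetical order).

Aragonite, Beryl, Olivine, Staurolite, Tourmaline

Poor cleavage: leaves Cassiterite, Staurolite, Tourmaline, Olivine, Aragonite, Beryl.
White streak rules out Cassiterite.
Vitreous luster: every remaining candidate is consistent.
Remaining candidates: Aragonite, Beryl, Olivine, Staurolite, Tourmaline.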